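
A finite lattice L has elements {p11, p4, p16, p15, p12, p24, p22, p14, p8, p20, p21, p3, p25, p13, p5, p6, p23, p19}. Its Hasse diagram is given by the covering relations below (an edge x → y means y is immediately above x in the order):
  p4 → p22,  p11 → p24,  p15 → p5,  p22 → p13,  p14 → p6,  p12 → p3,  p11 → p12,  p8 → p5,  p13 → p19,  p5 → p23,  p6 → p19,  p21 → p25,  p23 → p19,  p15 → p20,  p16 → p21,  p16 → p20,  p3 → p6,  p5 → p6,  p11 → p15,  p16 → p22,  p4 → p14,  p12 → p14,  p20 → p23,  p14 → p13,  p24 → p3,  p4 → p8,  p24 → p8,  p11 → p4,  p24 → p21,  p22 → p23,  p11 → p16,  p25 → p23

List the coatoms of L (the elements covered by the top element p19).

The coatoms are exactly the elements covered by p19: p13, p23, p6.

p13, p23, p6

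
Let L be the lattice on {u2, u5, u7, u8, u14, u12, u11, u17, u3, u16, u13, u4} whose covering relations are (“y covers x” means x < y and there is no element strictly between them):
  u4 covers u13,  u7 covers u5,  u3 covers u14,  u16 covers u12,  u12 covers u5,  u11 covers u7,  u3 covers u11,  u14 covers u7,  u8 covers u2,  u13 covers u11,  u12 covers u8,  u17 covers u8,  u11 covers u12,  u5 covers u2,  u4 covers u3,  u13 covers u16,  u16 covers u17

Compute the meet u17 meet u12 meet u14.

u2

Common lower bounds of {u17, u12, u14}: u2.
The greatest among these is u2.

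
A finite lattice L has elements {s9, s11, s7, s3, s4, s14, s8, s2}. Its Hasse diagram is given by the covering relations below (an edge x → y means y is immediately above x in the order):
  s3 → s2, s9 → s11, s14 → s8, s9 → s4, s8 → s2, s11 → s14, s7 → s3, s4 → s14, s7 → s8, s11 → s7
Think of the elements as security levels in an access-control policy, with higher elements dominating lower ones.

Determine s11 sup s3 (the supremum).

Common upper bounds of {s11, s3}: s2, s3.
The least among these is s3.

s3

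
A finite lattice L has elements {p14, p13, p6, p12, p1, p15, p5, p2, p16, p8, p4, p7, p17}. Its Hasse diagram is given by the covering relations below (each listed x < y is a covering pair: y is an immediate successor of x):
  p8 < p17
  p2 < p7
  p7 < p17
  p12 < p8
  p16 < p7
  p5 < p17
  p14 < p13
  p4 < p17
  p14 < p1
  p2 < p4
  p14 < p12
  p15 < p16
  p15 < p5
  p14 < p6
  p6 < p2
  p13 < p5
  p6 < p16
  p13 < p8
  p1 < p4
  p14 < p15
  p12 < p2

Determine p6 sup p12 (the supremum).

Common upper bounds of {p6, p12}: p17, p2, p4, p7.
The least among these is p2.

p2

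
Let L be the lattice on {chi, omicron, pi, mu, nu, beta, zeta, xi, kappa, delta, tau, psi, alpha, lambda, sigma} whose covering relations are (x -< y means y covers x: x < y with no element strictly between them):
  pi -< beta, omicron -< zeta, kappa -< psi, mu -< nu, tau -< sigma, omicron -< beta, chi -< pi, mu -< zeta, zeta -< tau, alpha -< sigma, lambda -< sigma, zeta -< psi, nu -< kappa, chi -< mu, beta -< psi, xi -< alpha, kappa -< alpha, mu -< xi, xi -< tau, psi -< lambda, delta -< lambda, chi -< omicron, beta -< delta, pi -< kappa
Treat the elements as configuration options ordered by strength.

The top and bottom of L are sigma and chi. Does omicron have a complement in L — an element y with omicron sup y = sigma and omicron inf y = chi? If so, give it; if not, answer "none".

alpha

Need y with omicron ∨ y = sigma and omicron ∧ y = chi.
Checking each element gives: alpha.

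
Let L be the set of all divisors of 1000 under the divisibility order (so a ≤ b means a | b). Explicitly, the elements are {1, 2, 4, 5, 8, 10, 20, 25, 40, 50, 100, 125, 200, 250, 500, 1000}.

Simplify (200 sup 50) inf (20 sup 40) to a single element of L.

40

200 ∨ 50 = 200
20 ∨ 40 = 40
200 ∧ 40 = 40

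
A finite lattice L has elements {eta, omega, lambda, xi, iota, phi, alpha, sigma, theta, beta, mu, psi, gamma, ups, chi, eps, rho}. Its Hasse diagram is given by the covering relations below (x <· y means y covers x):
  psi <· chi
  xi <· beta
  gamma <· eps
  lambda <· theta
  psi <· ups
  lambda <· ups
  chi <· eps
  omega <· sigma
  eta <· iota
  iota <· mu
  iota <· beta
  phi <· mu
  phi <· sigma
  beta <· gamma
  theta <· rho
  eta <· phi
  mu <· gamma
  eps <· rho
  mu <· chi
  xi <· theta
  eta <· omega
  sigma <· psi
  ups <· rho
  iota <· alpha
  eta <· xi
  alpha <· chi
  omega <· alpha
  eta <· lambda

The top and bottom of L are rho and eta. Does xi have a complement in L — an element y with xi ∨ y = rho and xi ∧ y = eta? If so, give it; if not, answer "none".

Need y with xi ∨ y = rho and xi ∧ y = eta.
Checking each element gives: ups.

ups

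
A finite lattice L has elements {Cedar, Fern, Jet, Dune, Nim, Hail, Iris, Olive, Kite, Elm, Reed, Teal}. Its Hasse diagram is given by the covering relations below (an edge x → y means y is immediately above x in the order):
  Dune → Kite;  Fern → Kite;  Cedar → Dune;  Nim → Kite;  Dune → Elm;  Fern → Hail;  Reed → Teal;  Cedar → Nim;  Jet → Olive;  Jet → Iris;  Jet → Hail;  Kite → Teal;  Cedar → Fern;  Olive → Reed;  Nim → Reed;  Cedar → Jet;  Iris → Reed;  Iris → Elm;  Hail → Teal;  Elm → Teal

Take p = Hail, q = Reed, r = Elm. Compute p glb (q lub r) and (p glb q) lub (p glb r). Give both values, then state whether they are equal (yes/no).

q lub r = Teal, so p glb (q lub r) = Hail glb Teal = Hail.
p glb q = Jet and p glb r = Jet, so (p glb q) lub (p glb r) = Jet lub Jet = Jet.
Equal: no.

Hail; Jet; no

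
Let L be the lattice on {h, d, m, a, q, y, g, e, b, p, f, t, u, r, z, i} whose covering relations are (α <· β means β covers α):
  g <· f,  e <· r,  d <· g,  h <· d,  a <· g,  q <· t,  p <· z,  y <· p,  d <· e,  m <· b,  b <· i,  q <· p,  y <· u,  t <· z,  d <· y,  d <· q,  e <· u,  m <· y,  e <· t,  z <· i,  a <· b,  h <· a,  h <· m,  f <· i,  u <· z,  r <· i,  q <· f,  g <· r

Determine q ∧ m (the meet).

h

Common lower bounds of {q, m}: h.
The greatest among these is h.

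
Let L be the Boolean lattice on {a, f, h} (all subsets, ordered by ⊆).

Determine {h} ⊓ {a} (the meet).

{}

Under ⊆, meet is intersection: {h} ∩ {a} = {}.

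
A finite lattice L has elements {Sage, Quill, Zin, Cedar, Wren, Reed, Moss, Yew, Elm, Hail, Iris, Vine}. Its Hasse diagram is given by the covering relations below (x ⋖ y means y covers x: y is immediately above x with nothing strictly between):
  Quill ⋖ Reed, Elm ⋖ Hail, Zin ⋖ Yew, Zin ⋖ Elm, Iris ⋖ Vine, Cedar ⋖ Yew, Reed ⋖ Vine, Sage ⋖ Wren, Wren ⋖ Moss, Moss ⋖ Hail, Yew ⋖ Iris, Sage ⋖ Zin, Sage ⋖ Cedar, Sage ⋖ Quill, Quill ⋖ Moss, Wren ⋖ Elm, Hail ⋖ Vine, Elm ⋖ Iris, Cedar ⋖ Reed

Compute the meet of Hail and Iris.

Common lower bounds of {Hail, Iris}: Elm, Sage, Wren, Zin.
The greatest among these is Elm.

Elm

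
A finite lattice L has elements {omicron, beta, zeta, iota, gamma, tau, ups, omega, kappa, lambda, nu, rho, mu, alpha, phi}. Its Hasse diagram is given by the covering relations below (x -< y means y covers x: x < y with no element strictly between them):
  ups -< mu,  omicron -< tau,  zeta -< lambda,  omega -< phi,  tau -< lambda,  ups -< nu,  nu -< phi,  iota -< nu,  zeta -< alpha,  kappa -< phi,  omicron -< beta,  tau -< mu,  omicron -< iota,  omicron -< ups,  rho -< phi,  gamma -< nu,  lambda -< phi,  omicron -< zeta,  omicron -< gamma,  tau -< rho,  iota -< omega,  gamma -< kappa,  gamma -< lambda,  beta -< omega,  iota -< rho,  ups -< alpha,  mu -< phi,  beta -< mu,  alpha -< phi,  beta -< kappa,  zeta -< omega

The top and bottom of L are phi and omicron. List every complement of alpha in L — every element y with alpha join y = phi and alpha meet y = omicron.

Need y with alpha ∨ y = phi and alpha ∧ y = omicron.
Checking each element gives: beta, gamma, iota, kappa, rho, tau.

beta, gamma, iota, kappa, rho, tau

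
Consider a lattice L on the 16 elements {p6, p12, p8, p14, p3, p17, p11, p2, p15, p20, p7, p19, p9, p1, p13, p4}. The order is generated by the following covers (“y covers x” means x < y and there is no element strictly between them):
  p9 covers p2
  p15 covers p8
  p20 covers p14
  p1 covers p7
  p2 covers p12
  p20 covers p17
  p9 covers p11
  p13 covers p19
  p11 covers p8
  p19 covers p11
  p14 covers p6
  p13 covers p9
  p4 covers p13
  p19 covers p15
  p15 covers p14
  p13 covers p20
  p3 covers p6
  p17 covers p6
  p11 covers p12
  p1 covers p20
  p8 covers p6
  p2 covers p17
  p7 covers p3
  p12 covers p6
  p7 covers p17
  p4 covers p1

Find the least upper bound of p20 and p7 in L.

p1

Common upper bounds of {p20, p7}: p1, p4.
The least among these is p1.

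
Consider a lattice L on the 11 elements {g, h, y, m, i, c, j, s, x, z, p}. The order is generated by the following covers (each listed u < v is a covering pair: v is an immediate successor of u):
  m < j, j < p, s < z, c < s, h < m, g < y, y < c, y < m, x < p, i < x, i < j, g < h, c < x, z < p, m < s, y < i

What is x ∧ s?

c

Common lower bounds of {x, s}: c, g, y.
The greatest among these is c.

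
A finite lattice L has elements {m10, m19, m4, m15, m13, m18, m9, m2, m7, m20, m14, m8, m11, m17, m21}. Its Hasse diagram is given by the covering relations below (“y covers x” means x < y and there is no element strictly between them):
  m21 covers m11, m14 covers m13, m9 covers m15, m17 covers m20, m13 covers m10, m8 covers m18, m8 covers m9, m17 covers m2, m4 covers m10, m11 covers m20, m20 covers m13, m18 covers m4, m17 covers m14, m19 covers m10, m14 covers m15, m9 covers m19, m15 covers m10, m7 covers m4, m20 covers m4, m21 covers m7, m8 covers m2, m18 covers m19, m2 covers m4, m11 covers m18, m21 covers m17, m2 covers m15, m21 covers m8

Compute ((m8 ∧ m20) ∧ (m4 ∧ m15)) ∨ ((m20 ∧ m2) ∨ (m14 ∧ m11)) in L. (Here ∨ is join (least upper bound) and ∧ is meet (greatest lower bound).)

m8 ∧ m20 = m4
m4 ∧ m15 = m10
m4 ∧ m10 = m10
m20 ∧ m2 = m4
m14 ∧ m11 = m13
m4 ∨ m13 = m20
m10 ∨ m20 = m20

m20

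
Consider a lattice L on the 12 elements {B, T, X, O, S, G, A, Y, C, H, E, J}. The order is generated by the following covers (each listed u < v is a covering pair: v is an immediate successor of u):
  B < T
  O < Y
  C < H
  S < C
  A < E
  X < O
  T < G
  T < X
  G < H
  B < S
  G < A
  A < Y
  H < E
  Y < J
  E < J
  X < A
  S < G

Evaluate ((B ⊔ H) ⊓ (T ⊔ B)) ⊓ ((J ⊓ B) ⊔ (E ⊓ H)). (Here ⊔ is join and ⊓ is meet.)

T

B ∨ H = H
T ∨ B = T
H ∧ T = T
J ∧ B = B
E ∧ H = H
B ∨ H = H
T ∧ H = T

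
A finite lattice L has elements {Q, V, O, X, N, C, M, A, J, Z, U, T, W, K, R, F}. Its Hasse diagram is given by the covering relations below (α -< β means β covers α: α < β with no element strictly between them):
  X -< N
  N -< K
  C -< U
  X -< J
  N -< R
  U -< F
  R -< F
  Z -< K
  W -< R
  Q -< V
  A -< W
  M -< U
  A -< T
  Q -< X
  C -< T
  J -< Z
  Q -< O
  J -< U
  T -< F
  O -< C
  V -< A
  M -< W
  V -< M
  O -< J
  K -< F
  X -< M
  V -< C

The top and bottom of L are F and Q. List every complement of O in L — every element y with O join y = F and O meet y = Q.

Need y with O ∨ y = F and O ∧ y = Q.
Checking each element gives: R, W.

R, W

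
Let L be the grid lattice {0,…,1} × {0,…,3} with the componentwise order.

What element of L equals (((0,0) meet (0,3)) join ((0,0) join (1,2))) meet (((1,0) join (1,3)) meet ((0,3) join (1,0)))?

(0,0) ∧ (0,3) = (0,0)
(0,0) ∨ (1,2) = (1,2)
(0,0) ∨ (1,2) = (1,2)
(1,0) ∨ (1,3) = (1,3)
(0,3) ∨ (1,0) = (1,3)
(1,3) ∧ (1,3) = (1,3)
(1,2) ∧ (1,3) = (1,2)

(1,2)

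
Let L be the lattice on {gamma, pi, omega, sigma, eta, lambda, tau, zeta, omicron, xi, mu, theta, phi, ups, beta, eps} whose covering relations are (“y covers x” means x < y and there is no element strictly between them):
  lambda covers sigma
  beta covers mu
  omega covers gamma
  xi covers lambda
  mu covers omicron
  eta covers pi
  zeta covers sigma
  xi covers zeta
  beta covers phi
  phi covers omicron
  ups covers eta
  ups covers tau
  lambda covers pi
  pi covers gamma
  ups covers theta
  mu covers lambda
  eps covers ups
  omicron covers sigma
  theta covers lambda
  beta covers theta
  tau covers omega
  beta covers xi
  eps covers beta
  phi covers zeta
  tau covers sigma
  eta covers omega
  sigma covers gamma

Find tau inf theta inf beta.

sigma

Common lower bounds of {tau, theta, beta}: gamma, sigma.
The greatest among these is sigma.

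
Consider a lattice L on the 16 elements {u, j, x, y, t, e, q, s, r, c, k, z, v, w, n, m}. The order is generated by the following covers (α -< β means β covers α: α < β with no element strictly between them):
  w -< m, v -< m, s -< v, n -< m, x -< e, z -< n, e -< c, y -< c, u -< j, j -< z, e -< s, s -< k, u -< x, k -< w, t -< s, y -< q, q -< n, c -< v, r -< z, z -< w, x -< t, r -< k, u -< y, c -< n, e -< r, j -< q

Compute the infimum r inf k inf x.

Common lower bounds of {r, k, x}: u, x.
The greatest among these is x.

x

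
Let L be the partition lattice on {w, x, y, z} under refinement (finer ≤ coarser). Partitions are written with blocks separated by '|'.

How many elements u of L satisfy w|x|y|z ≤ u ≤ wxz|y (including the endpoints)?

The interval [w|x|y|z, wxz|y] = {wxz|y, wx|y|z, wz|x|y, w|xz|y, w|x|y|z}, which has 5 elements.

5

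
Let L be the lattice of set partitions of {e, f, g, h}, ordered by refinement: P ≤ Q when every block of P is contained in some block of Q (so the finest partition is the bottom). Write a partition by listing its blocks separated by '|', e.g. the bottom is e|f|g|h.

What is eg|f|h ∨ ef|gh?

efgh

Common upper bounds of {eg|f|h, ef|gh}: efgh.
The least among these is efgh.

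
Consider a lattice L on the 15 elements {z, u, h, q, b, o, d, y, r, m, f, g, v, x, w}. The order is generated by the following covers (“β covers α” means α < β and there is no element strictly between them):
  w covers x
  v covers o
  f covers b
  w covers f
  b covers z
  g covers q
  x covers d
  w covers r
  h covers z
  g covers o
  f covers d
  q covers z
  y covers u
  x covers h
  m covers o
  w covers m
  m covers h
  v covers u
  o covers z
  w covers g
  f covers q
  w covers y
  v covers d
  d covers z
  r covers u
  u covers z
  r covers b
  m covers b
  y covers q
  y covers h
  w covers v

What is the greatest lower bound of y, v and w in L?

Common lower bounds of {y, v, w}: u, z.
The greatest among these is u.

u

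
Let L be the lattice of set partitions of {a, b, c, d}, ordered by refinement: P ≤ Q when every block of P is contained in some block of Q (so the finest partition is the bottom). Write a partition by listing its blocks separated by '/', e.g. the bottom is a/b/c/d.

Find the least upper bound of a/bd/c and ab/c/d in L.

Common upper bounds of {a/bd/c, ab/c/d}: abcd, abd/c.
The least among these is abd/c.

abd/c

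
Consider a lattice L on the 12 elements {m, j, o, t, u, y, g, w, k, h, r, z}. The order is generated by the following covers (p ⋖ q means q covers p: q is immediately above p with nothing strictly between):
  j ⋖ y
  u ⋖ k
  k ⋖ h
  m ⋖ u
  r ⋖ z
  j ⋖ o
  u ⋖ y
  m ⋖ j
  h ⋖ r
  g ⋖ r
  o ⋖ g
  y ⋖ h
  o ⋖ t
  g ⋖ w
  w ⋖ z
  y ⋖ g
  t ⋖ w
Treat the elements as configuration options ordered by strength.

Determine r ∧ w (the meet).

g

Common lower bounds of {r, w}: g, j, m, o, u, y.
The greatest among these is g.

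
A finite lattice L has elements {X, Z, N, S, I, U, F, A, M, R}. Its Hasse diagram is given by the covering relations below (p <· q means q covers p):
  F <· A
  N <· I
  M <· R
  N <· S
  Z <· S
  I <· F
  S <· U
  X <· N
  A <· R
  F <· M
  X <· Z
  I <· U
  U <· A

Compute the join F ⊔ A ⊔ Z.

A

Common upper bounds of {F, A, Z}: A, R.
The least among these is A.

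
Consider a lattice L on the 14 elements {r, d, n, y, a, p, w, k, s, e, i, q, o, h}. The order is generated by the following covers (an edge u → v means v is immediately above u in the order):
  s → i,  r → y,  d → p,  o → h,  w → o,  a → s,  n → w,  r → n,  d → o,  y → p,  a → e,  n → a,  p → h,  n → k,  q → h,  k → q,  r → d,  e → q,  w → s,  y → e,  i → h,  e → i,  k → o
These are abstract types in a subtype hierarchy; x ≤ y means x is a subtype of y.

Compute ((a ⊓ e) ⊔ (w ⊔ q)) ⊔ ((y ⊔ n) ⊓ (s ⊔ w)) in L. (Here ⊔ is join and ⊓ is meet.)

h

a ∧ e = a
w ∨ q = h
a ∨ h = h
y ∨ n = e
s ∨ w = s
e ∧ s = a
h ∨ a = h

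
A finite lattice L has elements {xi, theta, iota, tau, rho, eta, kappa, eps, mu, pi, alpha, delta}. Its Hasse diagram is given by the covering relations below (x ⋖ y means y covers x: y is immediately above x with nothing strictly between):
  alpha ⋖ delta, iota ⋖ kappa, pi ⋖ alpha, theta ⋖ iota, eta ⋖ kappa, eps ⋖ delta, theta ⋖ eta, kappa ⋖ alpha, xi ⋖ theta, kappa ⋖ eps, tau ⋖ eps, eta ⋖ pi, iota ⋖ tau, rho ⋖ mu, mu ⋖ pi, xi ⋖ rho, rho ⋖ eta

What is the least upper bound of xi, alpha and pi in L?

Common upper bounds of {xi, alpha, pi}: alpha, delta.
The least among these is alpha.

alpha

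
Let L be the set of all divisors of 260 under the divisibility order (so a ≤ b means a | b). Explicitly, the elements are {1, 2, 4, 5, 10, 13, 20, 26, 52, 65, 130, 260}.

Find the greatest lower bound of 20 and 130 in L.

Common lower bounds of {20, 130}: 1, 10, 2, 5.
The greatest among these is 10.

10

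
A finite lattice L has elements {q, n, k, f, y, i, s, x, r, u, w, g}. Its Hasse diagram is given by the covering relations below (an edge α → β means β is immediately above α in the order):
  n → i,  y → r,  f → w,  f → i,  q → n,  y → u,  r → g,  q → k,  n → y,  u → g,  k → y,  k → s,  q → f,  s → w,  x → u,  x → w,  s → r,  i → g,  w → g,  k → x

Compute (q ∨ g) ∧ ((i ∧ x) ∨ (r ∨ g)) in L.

g

q ∨ g = g
i ∧ x = q
r ∨ g = g
q ∨ g = g
g ∧ g = g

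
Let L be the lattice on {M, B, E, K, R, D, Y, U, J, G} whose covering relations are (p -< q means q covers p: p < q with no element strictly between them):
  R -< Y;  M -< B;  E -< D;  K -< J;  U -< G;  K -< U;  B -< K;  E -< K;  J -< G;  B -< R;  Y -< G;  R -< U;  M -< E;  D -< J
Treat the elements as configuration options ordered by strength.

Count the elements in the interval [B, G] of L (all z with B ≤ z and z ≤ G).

7

The interval [B, G] = {B, G, J, K, R, U, Y}, which has 7 elements.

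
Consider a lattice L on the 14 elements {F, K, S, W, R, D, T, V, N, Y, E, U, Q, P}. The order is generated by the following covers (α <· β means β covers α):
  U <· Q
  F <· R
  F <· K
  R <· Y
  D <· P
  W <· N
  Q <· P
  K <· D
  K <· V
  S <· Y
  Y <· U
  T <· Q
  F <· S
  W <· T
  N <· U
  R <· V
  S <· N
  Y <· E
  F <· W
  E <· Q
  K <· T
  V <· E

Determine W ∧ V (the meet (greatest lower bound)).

F

Common lower bounds of {W, V}: F.
The greatest among these is F.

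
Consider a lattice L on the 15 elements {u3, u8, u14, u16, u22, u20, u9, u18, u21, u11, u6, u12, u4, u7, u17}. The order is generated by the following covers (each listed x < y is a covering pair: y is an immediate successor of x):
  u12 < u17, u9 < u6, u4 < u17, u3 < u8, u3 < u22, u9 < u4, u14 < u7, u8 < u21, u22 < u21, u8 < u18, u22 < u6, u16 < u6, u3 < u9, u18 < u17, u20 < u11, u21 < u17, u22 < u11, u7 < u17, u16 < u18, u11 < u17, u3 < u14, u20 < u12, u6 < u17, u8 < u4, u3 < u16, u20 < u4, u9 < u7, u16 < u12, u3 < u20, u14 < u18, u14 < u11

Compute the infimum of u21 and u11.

u22

Common lower bounds of {u21, u11}: u22, u3.
The greatest among these is u22.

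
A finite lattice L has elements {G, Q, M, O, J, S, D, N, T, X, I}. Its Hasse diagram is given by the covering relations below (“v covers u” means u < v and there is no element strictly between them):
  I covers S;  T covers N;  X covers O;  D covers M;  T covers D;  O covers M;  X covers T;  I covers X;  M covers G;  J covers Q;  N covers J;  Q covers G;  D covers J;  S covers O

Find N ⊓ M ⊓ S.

G

Common lower bounds of {N, M, S}: G.
The greatest among these is G.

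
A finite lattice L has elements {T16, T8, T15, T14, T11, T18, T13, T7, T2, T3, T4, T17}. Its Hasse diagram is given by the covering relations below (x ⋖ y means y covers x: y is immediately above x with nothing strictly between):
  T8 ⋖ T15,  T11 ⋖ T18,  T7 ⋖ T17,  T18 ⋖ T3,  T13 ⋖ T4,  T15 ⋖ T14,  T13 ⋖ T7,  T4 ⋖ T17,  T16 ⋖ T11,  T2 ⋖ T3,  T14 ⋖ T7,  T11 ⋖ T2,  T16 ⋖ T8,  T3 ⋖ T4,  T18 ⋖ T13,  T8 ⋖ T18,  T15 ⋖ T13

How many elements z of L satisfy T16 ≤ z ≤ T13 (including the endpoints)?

6

The interval [T16, T13] = {T11, T13, T15, T16, T18, T8}, which has 6 elements.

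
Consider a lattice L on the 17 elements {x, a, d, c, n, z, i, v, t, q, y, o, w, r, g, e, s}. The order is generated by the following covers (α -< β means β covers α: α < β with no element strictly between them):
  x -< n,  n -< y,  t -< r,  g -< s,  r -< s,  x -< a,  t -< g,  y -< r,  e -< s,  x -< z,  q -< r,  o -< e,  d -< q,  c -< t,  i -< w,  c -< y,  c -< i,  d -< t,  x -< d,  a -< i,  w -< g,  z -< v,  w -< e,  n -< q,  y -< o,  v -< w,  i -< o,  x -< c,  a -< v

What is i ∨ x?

i

Common upper bounds of {i, x}: e, g, i, o, s, w.
The least among these is i.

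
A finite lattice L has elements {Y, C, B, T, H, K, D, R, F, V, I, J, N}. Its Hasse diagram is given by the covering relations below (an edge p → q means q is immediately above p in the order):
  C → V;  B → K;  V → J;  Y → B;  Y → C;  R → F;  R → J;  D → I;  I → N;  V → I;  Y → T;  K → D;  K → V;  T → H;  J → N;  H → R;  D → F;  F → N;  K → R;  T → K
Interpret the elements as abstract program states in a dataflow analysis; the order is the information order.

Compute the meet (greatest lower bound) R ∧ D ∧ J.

K

Common lower bounds of {R, D, J}: B, K, T, Y.
The greatest among these is K.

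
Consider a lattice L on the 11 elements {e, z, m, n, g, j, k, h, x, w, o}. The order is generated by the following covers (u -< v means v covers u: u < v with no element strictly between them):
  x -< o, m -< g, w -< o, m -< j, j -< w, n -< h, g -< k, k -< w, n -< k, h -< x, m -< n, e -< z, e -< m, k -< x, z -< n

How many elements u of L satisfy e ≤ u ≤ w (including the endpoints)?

8

The interval [e, w] = {e, g, j, k, m, n, w, z}, which has 8 elements.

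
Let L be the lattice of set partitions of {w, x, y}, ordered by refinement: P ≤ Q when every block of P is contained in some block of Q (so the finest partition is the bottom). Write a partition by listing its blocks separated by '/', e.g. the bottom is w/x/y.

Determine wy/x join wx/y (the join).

Common upper bounds of {wy/x, wx/y}: wxy.
The least among these is wxy.

wxy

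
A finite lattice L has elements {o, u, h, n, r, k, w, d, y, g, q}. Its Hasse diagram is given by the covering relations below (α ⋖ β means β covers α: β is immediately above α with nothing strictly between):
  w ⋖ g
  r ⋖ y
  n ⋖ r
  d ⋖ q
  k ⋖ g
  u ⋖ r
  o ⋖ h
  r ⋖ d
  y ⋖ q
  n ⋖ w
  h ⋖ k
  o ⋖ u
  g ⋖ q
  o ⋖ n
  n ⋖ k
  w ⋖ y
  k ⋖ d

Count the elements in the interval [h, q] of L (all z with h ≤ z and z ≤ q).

The interval [h, q] = {d, g, h, k, q}, which has 5 elements.

5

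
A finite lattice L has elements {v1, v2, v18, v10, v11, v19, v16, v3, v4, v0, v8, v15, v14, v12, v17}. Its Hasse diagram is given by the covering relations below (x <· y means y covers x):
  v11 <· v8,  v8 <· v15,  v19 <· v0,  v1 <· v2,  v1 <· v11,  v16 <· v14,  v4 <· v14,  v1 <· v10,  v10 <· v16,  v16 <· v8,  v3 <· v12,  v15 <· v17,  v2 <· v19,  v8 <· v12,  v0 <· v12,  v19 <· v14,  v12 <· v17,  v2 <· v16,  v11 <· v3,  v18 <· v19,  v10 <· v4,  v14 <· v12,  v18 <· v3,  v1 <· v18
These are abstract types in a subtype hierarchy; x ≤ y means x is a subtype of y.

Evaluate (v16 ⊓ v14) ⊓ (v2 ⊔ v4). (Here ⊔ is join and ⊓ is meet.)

v16 ∧ v14 = v16
v2 ∨ v4 = v14
v16 ∧ v14 = v16

v16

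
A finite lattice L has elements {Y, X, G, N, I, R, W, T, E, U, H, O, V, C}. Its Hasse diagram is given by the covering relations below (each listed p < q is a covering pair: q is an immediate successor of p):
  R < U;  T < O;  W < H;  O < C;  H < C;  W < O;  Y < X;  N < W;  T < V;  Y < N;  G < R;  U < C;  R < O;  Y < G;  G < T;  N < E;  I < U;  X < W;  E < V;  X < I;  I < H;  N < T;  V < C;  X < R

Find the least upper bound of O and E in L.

Common upper bounds of {O, E}: C.
The least among these is C.

C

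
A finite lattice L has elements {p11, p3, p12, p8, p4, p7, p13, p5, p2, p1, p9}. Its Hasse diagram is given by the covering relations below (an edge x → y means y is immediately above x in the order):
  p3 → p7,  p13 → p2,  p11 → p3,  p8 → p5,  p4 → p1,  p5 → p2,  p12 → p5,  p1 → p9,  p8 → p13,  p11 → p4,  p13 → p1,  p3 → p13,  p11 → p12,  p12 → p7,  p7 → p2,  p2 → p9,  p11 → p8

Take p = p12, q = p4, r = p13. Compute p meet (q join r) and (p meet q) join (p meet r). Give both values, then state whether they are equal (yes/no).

p11; p11; yes

q join r = p1, so p meet (q join r) = p12 meet p1 = p11.
p meet q = p11 and p meet r = p11, so (p meet q) join (p meet r) = p11 join p11 = p11.
Equal: yes.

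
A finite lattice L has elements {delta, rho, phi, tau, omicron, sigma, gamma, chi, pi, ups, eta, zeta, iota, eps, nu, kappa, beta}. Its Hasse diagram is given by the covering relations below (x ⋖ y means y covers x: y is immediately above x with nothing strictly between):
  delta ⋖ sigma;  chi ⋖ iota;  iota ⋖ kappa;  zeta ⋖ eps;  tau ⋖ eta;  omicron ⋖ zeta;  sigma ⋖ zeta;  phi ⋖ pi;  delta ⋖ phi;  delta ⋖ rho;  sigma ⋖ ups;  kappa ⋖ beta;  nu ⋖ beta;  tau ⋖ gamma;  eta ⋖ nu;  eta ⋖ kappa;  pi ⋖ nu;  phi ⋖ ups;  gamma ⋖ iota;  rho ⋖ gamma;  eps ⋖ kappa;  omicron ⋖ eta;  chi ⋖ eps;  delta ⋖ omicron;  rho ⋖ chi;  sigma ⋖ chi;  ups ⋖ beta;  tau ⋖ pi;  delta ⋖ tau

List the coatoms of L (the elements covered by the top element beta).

kappa, nu, ups

The coatoms are exactly the elements covered by beta: kappa, nu, ups.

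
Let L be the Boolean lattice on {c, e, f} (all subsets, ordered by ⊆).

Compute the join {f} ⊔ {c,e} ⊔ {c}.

Common upper bounds of {{f}, {c,e}, {c}}: {c,e,f}.
The least among these is {c,e,f}.

{c,e,f}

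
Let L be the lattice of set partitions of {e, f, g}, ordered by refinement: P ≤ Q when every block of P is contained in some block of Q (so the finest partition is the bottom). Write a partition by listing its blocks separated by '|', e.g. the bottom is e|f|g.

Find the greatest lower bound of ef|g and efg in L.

Common lower bounds of {ef|g, efg}: ef|g, e|f|g.
The greatest among these is ef|g.

ef|g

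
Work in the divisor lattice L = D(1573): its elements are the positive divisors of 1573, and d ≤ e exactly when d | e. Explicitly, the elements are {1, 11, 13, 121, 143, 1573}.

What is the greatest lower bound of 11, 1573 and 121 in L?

In the divisibility order, the meet is the greatest common divisor: gcd(11, 1573, 121) = 11.

11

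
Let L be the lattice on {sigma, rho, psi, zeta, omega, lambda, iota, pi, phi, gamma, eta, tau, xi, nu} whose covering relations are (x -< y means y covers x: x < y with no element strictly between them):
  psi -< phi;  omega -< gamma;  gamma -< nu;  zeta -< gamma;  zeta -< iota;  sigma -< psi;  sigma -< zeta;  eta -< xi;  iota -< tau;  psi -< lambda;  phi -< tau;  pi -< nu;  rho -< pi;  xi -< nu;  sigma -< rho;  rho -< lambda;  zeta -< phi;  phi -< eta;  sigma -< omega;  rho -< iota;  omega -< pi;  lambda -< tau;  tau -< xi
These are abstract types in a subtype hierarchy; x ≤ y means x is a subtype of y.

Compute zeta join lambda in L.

zeta ∨ lambda = tau

tau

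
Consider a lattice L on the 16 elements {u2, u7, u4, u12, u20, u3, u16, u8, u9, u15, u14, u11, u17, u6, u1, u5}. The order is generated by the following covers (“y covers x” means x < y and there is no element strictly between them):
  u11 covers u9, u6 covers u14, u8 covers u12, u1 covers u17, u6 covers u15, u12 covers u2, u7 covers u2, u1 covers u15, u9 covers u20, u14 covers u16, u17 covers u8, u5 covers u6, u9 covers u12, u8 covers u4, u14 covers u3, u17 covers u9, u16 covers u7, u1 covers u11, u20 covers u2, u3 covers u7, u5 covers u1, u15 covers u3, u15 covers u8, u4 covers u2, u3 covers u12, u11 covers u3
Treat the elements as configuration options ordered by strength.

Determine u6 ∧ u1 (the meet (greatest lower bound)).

u15

Common lower bounds of {u6, u1}: u12, u15, u2, u3, u4, u7, u8.
The greatest among these is u15.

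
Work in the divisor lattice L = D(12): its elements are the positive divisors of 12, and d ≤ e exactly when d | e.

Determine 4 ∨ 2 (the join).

Common upper bounds of {4, 2}: 12, 4.
The least among these is 4.

4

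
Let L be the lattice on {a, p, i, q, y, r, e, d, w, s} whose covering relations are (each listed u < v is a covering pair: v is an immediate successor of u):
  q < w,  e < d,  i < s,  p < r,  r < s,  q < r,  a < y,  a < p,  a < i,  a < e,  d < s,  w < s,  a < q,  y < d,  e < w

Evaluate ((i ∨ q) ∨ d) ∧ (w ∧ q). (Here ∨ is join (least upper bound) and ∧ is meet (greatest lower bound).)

i ∨ q = s
s ∨ d = s
w ∧ q = q
s ∧ q = q

q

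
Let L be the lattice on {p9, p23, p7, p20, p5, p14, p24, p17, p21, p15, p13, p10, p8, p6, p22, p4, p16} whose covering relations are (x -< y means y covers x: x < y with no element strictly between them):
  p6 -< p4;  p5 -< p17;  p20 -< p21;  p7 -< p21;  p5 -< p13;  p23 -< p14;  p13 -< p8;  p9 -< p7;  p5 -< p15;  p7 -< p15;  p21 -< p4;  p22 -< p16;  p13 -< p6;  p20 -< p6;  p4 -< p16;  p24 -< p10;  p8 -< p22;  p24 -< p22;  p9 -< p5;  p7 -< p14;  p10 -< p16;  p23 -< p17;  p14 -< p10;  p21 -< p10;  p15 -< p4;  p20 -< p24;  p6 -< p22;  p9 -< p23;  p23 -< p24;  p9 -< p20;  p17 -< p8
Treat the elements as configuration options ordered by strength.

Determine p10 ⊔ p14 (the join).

p10

Common upper bounds of {p10, p14}: p10, p16.
The least among these is p10.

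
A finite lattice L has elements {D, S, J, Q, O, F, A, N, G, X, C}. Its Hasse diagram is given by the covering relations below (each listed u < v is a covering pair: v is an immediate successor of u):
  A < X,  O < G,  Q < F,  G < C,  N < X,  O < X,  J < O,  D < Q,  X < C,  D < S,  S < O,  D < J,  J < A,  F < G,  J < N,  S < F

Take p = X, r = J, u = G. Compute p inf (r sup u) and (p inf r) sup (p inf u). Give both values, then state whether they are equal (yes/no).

O; O; yes

r sup u = G, so p inf (r sup u) = X inf G = O.
p inf r = J and p inf u = O, so (p inf r) sup (p inf u) = J sup O = O.
Equal: yes.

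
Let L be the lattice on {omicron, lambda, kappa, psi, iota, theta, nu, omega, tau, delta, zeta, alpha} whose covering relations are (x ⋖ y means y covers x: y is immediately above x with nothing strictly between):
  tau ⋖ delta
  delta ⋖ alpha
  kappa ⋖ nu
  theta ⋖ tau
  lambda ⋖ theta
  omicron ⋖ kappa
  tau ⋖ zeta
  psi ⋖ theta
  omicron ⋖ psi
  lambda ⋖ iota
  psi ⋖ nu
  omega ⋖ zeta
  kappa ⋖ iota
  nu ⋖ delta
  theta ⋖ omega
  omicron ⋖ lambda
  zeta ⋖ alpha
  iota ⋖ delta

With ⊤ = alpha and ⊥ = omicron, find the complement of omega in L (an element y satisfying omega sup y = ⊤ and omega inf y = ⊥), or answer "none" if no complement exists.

kappa

Need y with omega ∨ y = alpha and omega ∧ y = omicron.
Checking each element gives: kappa.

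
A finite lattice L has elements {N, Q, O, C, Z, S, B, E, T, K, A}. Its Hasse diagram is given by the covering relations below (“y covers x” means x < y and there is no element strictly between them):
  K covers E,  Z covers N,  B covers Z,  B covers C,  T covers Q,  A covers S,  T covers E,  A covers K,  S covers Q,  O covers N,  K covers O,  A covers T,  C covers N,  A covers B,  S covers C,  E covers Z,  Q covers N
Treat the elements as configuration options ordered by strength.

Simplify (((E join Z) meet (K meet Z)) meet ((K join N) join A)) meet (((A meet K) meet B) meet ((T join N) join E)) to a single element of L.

Z

E ∨ Z = E
K ∧ Z = Z
E ∧ Z = Z
K ∨ N = K
K ∨ A = A
Z ∧ A = Z
A ∧ K = K
K ∧ B = Z
T ∨ N = T
T ∨ E = T
Z ∧ T = Z
Z ∧ Z = Z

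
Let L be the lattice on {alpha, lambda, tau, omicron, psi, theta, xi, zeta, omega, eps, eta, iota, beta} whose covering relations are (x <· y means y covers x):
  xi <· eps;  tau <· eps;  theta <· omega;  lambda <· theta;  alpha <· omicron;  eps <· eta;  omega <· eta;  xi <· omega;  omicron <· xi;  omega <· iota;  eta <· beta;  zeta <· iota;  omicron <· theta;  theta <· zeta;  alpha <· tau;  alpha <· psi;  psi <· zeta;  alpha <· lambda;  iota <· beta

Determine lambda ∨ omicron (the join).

theta

Common upper bounds of {lambda, omicron}: beta, eta, iota, omega, theta, zeta.
The least among these is theta.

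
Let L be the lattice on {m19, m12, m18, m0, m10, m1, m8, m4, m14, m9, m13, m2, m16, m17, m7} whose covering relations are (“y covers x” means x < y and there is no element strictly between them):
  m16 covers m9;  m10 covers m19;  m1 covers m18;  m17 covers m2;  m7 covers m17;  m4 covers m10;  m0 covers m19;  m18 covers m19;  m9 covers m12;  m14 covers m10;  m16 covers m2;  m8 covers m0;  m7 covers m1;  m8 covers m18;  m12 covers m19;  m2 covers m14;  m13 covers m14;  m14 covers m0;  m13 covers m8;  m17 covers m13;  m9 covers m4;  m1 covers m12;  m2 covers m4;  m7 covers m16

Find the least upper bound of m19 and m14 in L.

m14

Common upper bounds of {m19, m14}: m13, m14, m16, m17, m2, m7.
The least among these is m14.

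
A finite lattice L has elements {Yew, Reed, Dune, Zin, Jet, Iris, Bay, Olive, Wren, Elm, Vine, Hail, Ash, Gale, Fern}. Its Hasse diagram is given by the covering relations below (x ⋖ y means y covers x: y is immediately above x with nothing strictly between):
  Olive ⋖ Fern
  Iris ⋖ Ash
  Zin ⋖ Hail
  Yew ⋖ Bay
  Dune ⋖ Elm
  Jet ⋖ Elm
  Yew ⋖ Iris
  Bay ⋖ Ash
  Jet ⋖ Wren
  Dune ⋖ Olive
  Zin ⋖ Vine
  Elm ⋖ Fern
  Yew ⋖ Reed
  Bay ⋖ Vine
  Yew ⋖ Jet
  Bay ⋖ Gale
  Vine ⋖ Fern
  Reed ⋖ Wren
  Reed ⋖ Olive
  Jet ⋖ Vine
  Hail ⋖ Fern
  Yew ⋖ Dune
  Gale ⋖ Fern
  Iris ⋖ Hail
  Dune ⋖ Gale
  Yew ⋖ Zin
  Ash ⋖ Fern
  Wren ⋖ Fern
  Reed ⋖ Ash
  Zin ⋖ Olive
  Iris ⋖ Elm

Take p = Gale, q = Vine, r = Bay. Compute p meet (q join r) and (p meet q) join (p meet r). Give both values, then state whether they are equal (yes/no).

Bay; Bay; yes

q join r = Vine, so p meet (q join r) = Gale meet Vine = Bay.
p meet q = Bay and p meet r = Bay, so (p meet q) join (p meet r) = Bay join Bay = Bay.
Equal: yes.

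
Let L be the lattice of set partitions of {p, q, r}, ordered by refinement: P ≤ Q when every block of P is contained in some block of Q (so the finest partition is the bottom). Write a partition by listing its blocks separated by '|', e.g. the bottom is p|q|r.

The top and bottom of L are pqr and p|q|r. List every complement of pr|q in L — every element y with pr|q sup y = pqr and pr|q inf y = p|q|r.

pq|r, p|qr

Need y with pr|q ∨ y = pqr and pr|q ∧ y = p|q|r.
Checking each element gives: pq|r, p|qr.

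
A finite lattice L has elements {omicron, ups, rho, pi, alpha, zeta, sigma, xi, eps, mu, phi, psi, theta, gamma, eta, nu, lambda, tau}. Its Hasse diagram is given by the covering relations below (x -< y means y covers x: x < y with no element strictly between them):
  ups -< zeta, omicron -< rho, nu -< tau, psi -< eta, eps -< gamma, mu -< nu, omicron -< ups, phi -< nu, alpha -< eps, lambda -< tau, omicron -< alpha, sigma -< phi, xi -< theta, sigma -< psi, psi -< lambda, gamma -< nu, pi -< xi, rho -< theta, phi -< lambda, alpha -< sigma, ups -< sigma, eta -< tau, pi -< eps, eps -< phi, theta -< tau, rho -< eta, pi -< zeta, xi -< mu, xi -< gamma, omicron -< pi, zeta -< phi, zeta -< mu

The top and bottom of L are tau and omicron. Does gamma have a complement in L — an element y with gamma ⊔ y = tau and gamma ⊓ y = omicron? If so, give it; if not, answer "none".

Need y with gamma ∨ y = tau and gamma ∧ y = omicron.
Checking each element gives: rho.

rho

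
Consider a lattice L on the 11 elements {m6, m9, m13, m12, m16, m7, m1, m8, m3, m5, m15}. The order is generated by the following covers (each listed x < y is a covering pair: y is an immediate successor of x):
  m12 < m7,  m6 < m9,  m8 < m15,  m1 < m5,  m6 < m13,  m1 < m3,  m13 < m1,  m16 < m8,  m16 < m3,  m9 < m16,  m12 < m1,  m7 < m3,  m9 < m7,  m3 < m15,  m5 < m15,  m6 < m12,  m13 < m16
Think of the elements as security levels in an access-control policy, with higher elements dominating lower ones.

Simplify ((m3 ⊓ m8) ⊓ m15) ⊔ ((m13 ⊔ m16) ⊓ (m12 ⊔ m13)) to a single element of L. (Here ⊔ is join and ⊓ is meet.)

m3 ∧ m8 = m16
m16 ∧ m15 = m16
m13 ∨ m16 = m16
m12 ∨ m13 = m1
m16 ∧ m1 = m13
m16 ∨ m13 = m16

m16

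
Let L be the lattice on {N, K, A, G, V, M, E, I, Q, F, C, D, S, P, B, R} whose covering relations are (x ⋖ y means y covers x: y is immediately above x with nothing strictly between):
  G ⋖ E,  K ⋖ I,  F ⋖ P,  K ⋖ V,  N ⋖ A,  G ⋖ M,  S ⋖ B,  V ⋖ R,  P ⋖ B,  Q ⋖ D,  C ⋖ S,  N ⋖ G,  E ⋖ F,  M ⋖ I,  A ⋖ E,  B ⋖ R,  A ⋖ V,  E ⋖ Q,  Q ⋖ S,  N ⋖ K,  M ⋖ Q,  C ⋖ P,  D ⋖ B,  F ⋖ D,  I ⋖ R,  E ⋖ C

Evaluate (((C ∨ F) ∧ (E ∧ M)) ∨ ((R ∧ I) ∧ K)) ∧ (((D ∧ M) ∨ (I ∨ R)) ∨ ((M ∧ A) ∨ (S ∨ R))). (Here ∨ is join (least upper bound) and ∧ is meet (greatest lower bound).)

I

C ∨ F = P
E ∧ M = G
P ∧ G = G
R ∧ I = I
I ∧ K = K
G ∨ K = I
D ∧ M = M
I ∨ R = R
M ∨ R = R
M ∧ A = N
S ∨ R = R
N ∨ R = R
R ∨ R = R
I ∧ R = I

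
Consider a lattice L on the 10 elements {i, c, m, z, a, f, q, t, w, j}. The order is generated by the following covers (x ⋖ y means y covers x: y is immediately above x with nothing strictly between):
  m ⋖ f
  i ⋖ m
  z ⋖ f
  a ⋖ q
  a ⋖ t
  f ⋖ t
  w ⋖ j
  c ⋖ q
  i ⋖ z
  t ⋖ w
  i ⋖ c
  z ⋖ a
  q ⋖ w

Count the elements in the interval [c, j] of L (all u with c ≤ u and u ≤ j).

4

The interval [c, j] = {c, j, q, w}, which has 4 elements.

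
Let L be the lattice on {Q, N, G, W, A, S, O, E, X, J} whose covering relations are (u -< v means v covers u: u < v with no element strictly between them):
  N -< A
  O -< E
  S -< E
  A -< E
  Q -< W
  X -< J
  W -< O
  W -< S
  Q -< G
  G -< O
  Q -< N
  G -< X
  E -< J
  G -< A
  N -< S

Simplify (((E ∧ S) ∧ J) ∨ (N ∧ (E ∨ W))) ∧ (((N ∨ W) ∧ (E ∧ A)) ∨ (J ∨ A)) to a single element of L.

S

E ∧ S = S
S ∧ J = S
E ∨ W = E
N ∧ E = N
S ∨ N = S
N ∨ W = S
E ∧ A = A
S ∧ A = N
J ∨ A = J
N ∨ J = J
S ∧ J = S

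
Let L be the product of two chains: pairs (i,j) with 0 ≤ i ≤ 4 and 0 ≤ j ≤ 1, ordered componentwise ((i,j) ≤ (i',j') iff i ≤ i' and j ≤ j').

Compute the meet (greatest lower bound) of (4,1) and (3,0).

Common lower bounds of {(4,1), (3,0)}: (0,0), (1,0), (2,0), (3,0).
The greatest among these is (3,0).

(3,0)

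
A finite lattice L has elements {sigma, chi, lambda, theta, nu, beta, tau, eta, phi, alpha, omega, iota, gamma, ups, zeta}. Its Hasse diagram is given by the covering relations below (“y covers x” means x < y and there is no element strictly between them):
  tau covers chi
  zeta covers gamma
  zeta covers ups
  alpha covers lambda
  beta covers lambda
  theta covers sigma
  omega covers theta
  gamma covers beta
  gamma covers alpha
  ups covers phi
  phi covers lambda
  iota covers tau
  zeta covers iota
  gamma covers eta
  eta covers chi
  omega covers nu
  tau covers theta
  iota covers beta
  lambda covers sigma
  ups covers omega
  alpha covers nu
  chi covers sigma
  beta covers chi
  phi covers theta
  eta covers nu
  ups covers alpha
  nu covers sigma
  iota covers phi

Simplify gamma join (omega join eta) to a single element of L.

zeta

omega ∨ eta = zeta
gamma ∨ zeta = zeta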